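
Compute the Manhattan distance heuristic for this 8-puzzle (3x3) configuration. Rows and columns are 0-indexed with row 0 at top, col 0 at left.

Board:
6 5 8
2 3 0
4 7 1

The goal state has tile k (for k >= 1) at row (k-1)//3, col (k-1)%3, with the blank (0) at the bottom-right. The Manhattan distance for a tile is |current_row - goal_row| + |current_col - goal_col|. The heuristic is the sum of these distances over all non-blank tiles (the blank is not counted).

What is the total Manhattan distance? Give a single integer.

Tile 6: at (0,0), goal (1,2), distance |0-1|+|0-2| = 3
Tile 5: at (0,1), goal (1,1), distance |0-1|+|1-1| = 1
Tile 8: at (0,2), goal (2,1), distance |0-2|+|2-1| = 3
Tile 2: at (1,0), goal (0,1), distance |1-0|+|0-1| = 2
Tile 3: at (1,1), goal (0,2), distance |1-0|+|1-2| = 2
Tile 4: at (2,0), goal (1,0), distance |2-1|+|0-0| = 1
Tile 7: at (2,1), goal (2,0), distance |2-2|+|1-0| = 1
Tile 1: at (2,2), goal (0,0), distance |2-0|+|2-0| = 4
Sum: 3 + 1 + 3 + 2 + 2 + 1 + 1 + 4 = 17

Answer: 17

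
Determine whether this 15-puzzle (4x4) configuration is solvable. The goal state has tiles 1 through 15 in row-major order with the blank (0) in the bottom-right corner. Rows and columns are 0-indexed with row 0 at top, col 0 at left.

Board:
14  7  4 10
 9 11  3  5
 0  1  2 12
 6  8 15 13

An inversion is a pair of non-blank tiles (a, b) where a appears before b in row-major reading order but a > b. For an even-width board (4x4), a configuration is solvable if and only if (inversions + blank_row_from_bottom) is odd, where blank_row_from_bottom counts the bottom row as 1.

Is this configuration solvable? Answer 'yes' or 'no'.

Inversions: 48
Blank is in row 2 (0-indexed from top), which is row 2 counting from the bottom (bottom = 1).
48 + 2 = 50, which is even, so the puzzle is not solvable.

Answer: no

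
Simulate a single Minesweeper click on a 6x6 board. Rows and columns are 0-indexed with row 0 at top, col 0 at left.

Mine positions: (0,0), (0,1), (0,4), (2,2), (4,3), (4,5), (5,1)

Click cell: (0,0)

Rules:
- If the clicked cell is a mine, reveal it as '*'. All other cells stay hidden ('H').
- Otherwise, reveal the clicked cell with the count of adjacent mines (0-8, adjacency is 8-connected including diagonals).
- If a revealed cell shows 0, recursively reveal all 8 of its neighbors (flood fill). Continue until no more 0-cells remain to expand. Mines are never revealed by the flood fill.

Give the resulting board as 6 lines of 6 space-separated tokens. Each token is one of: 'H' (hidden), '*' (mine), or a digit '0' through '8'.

* H H H H H
H H H H H H
H H H H H H
H H H H H H
H H H H H H
H H H H H H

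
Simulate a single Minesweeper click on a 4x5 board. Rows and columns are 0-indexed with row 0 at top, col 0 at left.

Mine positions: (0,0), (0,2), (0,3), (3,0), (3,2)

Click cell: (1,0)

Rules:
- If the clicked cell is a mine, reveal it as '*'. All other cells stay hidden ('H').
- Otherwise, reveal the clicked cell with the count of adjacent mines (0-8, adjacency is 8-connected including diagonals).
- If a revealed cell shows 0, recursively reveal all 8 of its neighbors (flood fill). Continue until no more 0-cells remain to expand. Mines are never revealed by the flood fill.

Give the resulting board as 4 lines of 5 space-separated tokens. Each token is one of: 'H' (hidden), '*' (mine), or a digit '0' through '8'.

H H H H H
1 H H H H
H H H H H
H H H H H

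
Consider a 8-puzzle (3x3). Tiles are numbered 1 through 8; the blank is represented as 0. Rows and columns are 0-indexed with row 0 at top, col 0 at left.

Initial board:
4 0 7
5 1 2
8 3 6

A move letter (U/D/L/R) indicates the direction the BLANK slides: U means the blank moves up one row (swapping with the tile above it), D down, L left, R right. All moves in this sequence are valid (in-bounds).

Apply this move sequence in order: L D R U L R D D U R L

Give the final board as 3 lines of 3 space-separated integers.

After move 1 (L):
0 4 7
5 1 2
8 3 6

After move 2 (D):
5 4 7
0 1 2
8 3 6

After move 3 (R):
5 4 7
1 0 2
8 3 6

After move 4 (U):
5 0 7
1 4 2
8 3 6

After move 5 (L):
0 5 7
1 4 2
8 3 6

After move 6 (R):
5 0 7
1 4 2
8 3 6

After move 7 (D):
5 4 7
1 0 2
8 3 6

After move 8 (D):
5 4 7
1 3 2
8 0 6

After move 9 (U):
5 4 7
1 0 2
8 3 6

After move 10 (R):
5 4 7
1 2 0
8 3 6

After move 11 (L):
5 4 7
1 0 2
8 3 6

Answer: 5 4 7
1 0 2
8 3 6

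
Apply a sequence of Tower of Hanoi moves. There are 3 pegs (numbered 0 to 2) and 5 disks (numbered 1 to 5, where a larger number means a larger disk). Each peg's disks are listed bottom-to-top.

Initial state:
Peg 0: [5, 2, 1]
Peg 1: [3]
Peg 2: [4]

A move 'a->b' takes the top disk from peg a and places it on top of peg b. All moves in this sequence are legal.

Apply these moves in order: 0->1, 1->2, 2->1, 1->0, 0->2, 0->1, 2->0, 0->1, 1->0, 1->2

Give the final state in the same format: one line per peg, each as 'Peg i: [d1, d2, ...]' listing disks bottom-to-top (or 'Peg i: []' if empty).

After move 1 (0->1):
Peg 0: [5, 2]
Peg 1: [3, 1]
Peg 2: [4]

After move 2 (1->2):
Peg 0: [5, 2]
Peg 1: [3]
Peg 2: [4, 1]

After move 3 (2->1):
Peg 0: [5, 2]
Peg 1: [3, 1]
Peg 2: [4]

After move 4 (1->0):
Peg 0: [5, 2, 1]
Peg 1: [3]
Peg 2: [4]

After move 5 (0->2):
Peg 0: [5, 2]
Peg 1: [3]
Peg 2: [4, 1]

After move 6 (0->1):
Peg 0: [5]
Peg 1: [3, 2]
Peg 2: [4, 1]

After move 7 (2->0):
Peg 0: [5, 1]
Peg 1: [3, 2]
Peg 2: [4]

After move 8 (0->1):
Peg 0: [5]
Peg 1: [3, 2, 1]
Peg 2: [4]

After move 9 (1->0):
Peg 0: [5, 1]
Peg 1: [3, 2]
Peg 2: [4]

After move 10 (1->2):
Peg 0: [5, 1]
Peg 1: [3]
Peg 2: [4, 2]

Answer: Peg 0: [5, 1]
Peg 1: [3]
Peg 2: [4, 2]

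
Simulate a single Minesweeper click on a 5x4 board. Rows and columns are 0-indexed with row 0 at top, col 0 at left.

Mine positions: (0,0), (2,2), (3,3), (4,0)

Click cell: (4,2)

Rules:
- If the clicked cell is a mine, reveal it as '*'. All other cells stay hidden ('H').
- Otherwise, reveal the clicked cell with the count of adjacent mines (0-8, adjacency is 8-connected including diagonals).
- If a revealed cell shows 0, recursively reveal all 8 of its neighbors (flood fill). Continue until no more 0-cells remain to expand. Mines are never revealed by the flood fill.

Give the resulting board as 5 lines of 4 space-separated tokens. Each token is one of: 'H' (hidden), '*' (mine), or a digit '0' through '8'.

H H H H
H H H H
H H H H
H H H H
H H 1 H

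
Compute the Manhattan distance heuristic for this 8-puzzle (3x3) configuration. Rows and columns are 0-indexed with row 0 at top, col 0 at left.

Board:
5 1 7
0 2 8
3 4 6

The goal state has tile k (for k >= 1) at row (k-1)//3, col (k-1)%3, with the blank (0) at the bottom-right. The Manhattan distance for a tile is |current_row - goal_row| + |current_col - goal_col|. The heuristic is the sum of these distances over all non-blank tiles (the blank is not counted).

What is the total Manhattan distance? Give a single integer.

Tile 5: at (0,0), goal (1,1), distance |0-1|+|0-1| = 2
Tile 1: at (0,1), goal (0,0), distance |0-0|+|1-0| = 1
Tile 7: at (0,2), goal (2,0), distance |0-2|+|2-0| = 4
Tile 2: at (1,1), goal (0,1), distance |1-0|+|1-1| = 1
Tile 8: at (1,2), goal (2,1), distance |1-2|+|2-1| = 2
Tile 3: at (2,0), goal (0,2), distance |2-0|+|0-2| = 4
Tile 4: at (2,1), goal (1,0), distance |2-1|+|1-0| = 2
Tile 6: at (2,2), goal (1,2), distance |2-1|+|2-2| = 1
Sum: 2 + 1 + 4 + 1 + 2 + 4 + 2 + 1 = 17

Answer: 17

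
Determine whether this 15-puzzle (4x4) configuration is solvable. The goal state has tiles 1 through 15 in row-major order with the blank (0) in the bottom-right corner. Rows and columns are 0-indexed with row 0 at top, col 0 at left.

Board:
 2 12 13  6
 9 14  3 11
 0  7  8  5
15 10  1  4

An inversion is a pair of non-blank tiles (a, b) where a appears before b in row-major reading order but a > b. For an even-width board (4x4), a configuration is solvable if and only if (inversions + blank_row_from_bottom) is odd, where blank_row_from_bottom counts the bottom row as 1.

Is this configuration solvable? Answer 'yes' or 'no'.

Answer: yes

Derivation:
Inversions: 59
Blank is in row 2 (0-indexed from top), which is row 2 counting from the bottom (bottom = 1).
59 + 2 = 61, which is odd, so the puzzle is solvable.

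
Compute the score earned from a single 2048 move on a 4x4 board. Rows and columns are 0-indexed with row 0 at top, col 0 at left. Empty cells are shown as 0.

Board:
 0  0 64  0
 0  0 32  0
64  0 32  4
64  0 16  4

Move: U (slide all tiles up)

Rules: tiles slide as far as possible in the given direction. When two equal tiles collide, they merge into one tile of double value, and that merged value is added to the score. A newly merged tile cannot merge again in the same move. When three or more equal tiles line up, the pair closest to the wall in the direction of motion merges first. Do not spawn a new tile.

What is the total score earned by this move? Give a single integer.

Slide up:
col 0: [0, 0, 64, 64] -> [128, 0, 0, 0]  score +128 (running 128)
col 1: [0, 0, 0, 0] -> [0, 0, 0, 0]  score +0 (running 128)
col 2: [64, 32, 32, 16] -> [64, 64, 16, 0]  score +64 (running 192)
col 3: [0, 0, 4, 4] -> [8, 0, 0, 0]  score +8 (running 200)
Board after move:
128   0  64   8
  0   0  64   0
  0   0  16   0
  0   0   0   0

Answer: 200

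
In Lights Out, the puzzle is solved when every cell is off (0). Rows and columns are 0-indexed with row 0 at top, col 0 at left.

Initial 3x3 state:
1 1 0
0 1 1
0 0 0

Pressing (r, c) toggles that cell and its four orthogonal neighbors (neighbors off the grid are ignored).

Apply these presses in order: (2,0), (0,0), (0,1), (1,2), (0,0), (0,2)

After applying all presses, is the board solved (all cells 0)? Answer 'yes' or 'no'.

Answer: no

Derivation:
After press 1 at (2,0):
1 1 0
1 1 1
1 1 0

After press 2 at (0,0):
0 0 0
0 1 1
1 1 0

After press 3 at (0,1):
1 1 1
0 0 1
1 1 0

After press 4 at (1,2):
1 1 0
0 1 0
1 1 1

After press 5 at (0,0):
0 0 0
1 1 0
1 1 1

After press 6 at (0,2):
0 1 1
1 1 1
1 1 1

Lights still on: 8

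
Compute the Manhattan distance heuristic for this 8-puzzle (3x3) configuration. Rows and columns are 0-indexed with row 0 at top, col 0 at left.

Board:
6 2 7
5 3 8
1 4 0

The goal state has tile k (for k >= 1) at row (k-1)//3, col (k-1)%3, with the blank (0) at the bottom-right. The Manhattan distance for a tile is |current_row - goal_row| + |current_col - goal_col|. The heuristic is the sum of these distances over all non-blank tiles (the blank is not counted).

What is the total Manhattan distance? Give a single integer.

Answer: 16

Derivation:
Tile 6: (0,0)->(1,2) = 3
Tile 2: (0,1)->(0,1) = 0
Tile 7: (0,2)->(2,0) = 4
Tile 5: (1,0)->(1,1) = 1
Tile 3: (1,1)->(0,2) = 2
Tile 8: (1,2)->(2,1) = 2
Tile 1: (2,0)->(0,0) = 2
Tile 4: (2,1)->(1,0) = 2
Sum: 3 + 0 + 4 + 1 + 2 + 2 + 2 + 2 = 16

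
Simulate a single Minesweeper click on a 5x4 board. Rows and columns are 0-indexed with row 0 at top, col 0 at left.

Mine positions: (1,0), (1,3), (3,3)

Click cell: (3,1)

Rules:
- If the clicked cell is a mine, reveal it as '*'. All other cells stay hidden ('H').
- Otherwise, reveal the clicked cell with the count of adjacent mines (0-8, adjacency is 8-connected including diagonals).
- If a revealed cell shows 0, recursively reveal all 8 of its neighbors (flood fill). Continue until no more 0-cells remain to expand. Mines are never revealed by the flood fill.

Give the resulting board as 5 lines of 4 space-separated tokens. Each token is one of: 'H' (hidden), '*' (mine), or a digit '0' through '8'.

H H H H
H H H H
1 1 2 H
0 0 1 H
0 0 1 H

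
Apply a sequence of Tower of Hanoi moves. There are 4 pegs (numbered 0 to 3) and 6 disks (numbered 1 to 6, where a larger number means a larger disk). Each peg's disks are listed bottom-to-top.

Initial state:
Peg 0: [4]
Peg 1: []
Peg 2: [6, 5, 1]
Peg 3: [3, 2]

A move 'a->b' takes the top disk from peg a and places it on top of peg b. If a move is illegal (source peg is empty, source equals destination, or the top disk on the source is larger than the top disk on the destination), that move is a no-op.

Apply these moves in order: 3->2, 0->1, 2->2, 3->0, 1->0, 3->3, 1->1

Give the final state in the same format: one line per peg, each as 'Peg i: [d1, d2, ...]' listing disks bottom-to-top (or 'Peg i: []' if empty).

After move 1 (3->2):
Peg 0: [4]
Peg 1: []
Peg 2: [6, 5, 1]
Peg 3: [3, 2]

After move 2 (0->1):
Peg 0: []
Peg 1: [4]
Peg 2: [6, 5, 1]
Peg 3: [3, 2]

After move 3 (2->2):
Peg 0: []
Peg 1: [4]
Peg 2: [6, 5, 1]
Peg 3: [3, 2]

After move 4 (3->0):
Peg 0: [2]
Peg 1: [4]
Peg 2: [6, 5, 1]
Peg 3: [3]

After move 5 (1->0):
Peg 0: [2]
Peg 1: [4]
Peg 2: [6, 5, 1]
Peg 3: [3]

After move 6 (3->3):
Peg 0: [2]
Peg 1: [4]
Peg 2: [6, 5, 1]
Peg 3: [3]

After move 7 (1->1):
Peg 0: [2]
Peg 1: [4]
Peg 2: [6, 5, 1]
Peg 3: [3]

Answer: Peg 0: [2]
Peg 1: [4]
Peg 2: [6, 5, 1]
Peg 3: [3]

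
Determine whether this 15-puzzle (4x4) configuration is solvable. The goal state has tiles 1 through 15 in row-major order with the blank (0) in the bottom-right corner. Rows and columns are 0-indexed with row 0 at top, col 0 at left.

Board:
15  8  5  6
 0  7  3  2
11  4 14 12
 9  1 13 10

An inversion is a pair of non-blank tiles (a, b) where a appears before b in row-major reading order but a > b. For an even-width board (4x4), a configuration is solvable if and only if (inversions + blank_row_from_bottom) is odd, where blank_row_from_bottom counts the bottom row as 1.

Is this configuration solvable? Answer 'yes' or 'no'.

Answer: no

Derivation:
Inversions: 51
Blank is in row 1 (0-indexed from top), which is row 3 counting from the bottom (bottom = 1).
51 + 3 = 54, which is even, so the puzzle is not solvable.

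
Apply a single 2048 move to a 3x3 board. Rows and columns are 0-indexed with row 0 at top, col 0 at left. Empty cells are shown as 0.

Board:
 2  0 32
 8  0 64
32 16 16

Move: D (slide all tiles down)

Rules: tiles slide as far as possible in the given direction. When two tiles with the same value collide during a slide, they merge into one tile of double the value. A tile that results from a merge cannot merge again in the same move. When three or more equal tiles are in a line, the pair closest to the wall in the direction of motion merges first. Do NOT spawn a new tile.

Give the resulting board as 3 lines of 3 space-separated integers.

Answer:  2  0 32
 8  0 64
32 16 16

Derivation:
Slide down:
col 0: [2, 8, 32] -> [2, 8, 32]
col 1: [0, 0, 16] -> [0, 0, 16]
col 2: [32, 64, 16] -> [32, 64, 16]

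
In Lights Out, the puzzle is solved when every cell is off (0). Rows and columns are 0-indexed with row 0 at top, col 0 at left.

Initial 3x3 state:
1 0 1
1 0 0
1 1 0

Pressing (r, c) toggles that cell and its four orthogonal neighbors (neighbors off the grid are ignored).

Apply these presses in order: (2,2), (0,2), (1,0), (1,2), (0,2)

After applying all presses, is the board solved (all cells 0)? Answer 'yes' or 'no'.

After press 1 at (2,2):
1 0 1
1 0 1
1 0 1

After press 2 at (0,2):
1 1 0
1 0 0
1 0 1

After press 3 at (1,0):
0 1 0
0 1 0
0 0 1

After press 4 at (1,2):
0 1 1
0 0 1
0 0 0

After press 5 at (0,2):
0 0 0
0 0 0
0 0 0

Lights still on: 0

Answer: yes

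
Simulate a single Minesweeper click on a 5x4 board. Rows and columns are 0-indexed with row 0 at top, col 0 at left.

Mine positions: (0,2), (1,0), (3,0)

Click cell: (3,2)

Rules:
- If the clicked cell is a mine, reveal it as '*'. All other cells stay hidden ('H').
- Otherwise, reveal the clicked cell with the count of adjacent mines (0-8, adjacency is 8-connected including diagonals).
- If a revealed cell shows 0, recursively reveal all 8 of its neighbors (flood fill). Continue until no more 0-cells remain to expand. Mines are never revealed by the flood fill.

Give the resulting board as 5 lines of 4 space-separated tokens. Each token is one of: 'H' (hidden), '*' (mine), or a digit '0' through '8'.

H H H H
H 2 1 1
H 2 0 0
H 1 0 0
H 1 0 0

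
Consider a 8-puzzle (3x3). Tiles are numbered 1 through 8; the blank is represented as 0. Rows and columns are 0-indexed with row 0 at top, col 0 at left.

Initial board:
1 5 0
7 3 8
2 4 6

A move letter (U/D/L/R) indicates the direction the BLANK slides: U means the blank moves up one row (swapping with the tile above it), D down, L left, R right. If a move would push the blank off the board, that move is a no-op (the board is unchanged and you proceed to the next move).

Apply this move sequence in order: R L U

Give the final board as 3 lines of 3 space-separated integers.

Answer: 1 0 5
7 3 8
2 4 6

Derivation:
After move 1 (R):
1 5 0
7 3 8
2 4 6

After move 2 (L):
1 0 5
7 3 8
2 4 6

After move 3 (U):
1 0 5
7 3 8
2 4 6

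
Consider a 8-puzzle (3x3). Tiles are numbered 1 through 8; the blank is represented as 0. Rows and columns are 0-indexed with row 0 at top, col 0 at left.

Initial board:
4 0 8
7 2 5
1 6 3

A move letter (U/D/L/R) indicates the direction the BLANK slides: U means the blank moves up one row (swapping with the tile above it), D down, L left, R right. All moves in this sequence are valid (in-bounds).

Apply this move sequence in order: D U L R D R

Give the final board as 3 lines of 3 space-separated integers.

After move 1 (D):
4 2 8
7 0 5
1 6 3

After move 2 (U):
4 0 8
7 2 5
1 6 3

After move 3 (L):
0 4 8
7 2 5
1 6 3

After move 4 (R):
4 0 8
7 2 5
1 6 3

After move 5 (D):
4 2 8
7 0 5
1 6 3

After move 6 (R):
4 2 8
7 5 0
1 6 3

Answer: 4 2 8
7 5 0
1 6 3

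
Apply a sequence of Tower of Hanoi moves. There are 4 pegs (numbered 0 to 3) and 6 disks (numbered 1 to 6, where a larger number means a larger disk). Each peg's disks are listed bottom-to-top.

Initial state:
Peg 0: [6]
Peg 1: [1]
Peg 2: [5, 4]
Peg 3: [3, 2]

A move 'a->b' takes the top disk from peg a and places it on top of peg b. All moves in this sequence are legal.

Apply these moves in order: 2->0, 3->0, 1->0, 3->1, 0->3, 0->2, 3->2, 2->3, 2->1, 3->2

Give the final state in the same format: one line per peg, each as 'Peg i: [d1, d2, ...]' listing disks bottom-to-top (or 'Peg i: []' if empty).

Answer: Peg 0: [6, 4]
Peg 1: [3, 2]
Peg 2: [5, 1]
Peg 3: []

Derivation:
After move 1 (2->0):
Peg 0: [6, 4]
Peg 1: [1]
Peg 2: [5]
Peg 3: [3, 2]

After move 2 (3->0):
Peg 0: [6, 4, 2]
Peg 1: [1]
Peg 2: [5]
Peg 3: [3]

After move 3 (1->0):
Peg 0: [6, 4, 2, 1]
Peg 1: []
Peg 2: [5]
Peg 3: [3]

After move 4 (3->1):
Peg 0: [6, 4, 2, 1]
Peg 1: [3]
Peg 2: [5]
Peg 3: []

After move 5 (0->3):
Peg 0: [6, 4, 2]
Peg 1: [3]
Peg 2: [5]
Peg 3: [1]

After move 6 (0->2):
Peg 0: [6, 4]
Peg 1: [3]
Peg 2: [5, 2]
Peg 3: [1]

After move 7 (3->2):
Peg 0: [6, 4]
Peg 1: [3]
Peg 2: [5, 2, 1]
Peg 3: []

After move 8 (2->3):
Peg 0: [6, 4]
Peg 1: [3]
Peg 2: [5, 2]
Peg 3: [1]

After move 9 (2->1):
Peg 0: [6, 4]
Peg 1: [3, 2]
Peg 2: [5]
Peg 3: [1]

After move 10 (3->2):
Peg 0: [6, 4]
Peg 1: [3, 2]
Peg 2: [5, 1]
Peg 3: []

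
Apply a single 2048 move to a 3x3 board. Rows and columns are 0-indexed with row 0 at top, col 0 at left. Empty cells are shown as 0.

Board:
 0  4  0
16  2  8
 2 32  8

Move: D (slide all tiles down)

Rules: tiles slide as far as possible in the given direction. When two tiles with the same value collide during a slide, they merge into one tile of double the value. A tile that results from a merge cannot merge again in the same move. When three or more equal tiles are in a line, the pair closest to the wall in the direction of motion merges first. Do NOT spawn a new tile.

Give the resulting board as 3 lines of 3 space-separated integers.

Slide down:
col 0: [0, 16, 2] -> [0, 16, 2]
col 1: [4, 2, 32] -> [4, 2, 32]
col 2: [0, 8, 8] -> [0, 0, 16]

Answer:  0  4  0
16  2  0
 2 32 16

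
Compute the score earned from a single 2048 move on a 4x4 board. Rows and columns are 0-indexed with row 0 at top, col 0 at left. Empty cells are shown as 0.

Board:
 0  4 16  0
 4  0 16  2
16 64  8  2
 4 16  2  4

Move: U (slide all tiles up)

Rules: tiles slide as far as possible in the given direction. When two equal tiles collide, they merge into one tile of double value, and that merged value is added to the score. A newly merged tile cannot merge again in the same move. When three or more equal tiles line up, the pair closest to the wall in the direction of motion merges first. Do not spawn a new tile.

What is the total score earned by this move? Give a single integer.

Slide up:
col 0: [0, 4, 16, 4] -> [4, 16, 4, 0]  score +0 (running 0)
col 1: [4, 0, 64, 16] -> [4, 64, 16, 0]  score +0 (running 0)
col 2: [16, 16, 8, 2] -> [32, 8, 2, 0]  score +32 (running 32)
col 3: [0, 2, 2, 4] -> [4, 4, 0, 0]  score +4 (running 36)
Board after move:
 4  4 32  4
16 64  8  4
 4 16  2  0
 0  0  0  0

Answer: 36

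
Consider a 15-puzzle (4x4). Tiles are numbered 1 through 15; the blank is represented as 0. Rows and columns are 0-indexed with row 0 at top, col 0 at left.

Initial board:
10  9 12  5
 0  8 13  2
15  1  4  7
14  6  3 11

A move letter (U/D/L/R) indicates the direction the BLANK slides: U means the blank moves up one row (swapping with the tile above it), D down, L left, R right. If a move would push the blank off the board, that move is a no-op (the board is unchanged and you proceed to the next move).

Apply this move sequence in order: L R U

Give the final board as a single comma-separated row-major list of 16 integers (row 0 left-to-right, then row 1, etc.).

After move 1 (L):
10  9 12  5
 0  8 13  2
15  1  4  7
14  6  3 11

After move 2 (R):
10  9 12  5
 8  0 13  2
15  1  4  7
14  6  3 11

After move 3 (U):
10  0 12  5
 8  9 13  2
15  1  4  7
14  6  3 11

Answer: 10, 0, 12, 5, 8, 9, 13, 2, 15, 1, 4, 7, 14, 6, 3, 11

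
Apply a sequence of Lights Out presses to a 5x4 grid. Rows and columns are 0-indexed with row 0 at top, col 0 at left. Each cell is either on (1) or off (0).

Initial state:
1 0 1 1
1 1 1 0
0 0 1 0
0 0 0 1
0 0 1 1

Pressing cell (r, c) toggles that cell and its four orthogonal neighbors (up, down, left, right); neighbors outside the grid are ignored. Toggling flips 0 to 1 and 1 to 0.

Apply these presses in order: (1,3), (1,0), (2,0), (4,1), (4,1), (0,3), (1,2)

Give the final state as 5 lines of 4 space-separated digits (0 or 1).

Answer: 0 0 1 1
1 1 1 1
0 1 0 1
1 0 0 1
0 0 1 1

Derivation:
After press 1 at (1,3):
1 0 1 0
1 1 0 1
0 0 1 1
0 0 0 1
0 0 1 1

After press 2 at (1,0):
0 0 1 0
0 0 0 1
1 0 1 1
0 0 0 1
0 0 1 1

After press 3 at (2,0):
0 0 1 0
1 0 0 1
0 1 1 1
1 0 0 1
0 0 1 1

After press 4 at (4,1):
0 0 1 0
1 0 0 1
0 1 1 1
1 1 0 1
1 1 0 1

After press 5 at (4,1):
0 0 1 0
1 0 0 1
0 1 1 1
1 0 0 1
0 0 1 1

After press 6 at (0,3):
0 0 0 1
1 0 0 0
0 1 1 1
1 0 0 1
0 0 1 1

After press 7 at (1,2):
0 0 1 1
1 1 1 1
0 1 0 1
1 0 0 1
0 0 1 1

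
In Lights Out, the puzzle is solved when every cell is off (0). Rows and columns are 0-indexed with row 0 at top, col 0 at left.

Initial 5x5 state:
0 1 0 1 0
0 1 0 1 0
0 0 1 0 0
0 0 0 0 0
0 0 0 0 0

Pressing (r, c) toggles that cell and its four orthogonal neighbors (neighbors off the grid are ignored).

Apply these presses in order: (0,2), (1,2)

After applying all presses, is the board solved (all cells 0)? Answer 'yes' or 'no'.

Answer: yes

Derivation:
After press 1 at (0,2):
0 0 1 0 0
0 1 1 1 0
0 0 1 0 0
0 0 0 0 0
0 0 0 0 0

After press 2 at (1,2):
0 0 0 0 0
0 0 0 0 0
0 0 0 0 0
0 0 0 0 0
0 0 0 0 0

Lights still on: 0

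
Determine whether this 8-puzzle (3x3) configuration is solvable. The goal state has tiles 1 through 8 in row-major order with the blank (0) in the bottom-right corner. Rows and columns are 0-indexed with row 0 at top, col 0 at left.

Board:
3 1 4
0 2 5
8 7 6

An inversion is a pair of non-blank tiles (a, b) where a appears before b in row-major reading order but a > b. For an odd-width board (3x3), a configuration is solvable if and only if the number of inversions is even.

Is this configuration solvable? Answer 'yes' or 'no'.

Answer: yes

Derivation:
Inversions (pairs i<j in row-major order where tile[i] > tile[j] > 0): 6
6 is even, so the puzzle is solvable.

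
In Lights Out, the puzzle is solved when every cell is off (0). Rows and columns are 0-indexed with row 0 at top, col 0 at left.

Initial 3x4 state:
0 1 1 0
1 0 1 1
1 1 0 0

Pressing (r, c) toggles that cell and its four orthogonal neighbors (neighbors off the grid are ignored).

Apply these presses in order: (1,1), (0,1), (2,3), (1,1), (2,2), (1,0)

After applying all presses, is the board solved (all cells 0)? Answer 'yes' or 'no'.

After press 1 at (1,1):
0 0 1 0
0 1 0 1
1 0 0 0

After press 2 at (0,1):
1 1 0 0
0 0 0 1
1 0 0 0

After press 3 at (2,3):
1 1 0 0
0 0 0 0
1 0 1 1

After press 4 at (1,1):
1 0 0 0
1 1 1 0
1 1 1 1

After press 5 at (2,2):
1 0 0 0
1 1 0 0
1 0 0 0

After press 6 at (1,0):
0 0 0 0
0 0 0 0
0 0 0 0

Lights still on: 0

Answer: yes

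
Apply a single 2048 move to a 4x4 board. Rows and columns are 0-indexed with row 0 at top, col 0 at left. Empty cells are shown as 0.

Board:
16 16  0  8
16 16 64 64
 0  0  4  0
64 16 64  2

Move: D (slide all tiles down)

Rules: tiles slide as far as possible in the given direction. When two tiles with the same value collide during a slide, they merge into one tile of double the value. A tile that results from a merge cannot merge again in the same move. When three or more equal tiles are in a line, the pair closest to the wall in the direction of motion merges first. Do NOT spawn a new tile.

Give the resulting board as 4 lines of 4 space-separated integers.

Slide down:
col 0: [16, 16, 0, 64] -> [0, 0, 32, 64]
col 1: [16, 16, 0, 16] -> [0, 0, 16, 32]
col 2: [0, 64, 4, 64] -> [0, 64, 4, 64]
col 3: [8, 64, 0, 2] -> [0, 8, 64, 2]

Answer:  0  0  0  0
 0  0 64  8
32 16  4 64
64 32 64  2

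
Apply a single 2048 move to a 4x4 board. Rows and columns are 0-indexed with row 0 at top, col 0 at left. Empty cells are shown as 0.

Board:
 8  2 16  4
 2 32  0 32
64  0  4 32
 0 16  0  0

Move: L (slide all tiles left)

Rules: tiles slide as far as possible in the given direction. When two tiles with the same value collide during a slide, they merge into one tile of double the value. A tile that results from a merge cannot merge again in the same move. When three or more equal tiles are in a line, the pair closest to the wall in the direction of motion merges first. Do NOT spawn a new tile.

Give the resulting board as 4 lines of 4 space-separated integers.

Slide left:
row 0: [8, 2, 16, 4] -> [8, 2, 16, 4]
row 1: [2, 32, 0, 32] -> [2, 64, 0, 0]
row 2: [64, 0, 4, 32] -> [64, 4, 32, 0]
row 3: [0, 16, 0, 0] -> [16, 0, 0, 0]

Answer:  8  2 16  4
 2 64  0  0
64  4 32  0
16  0  0  0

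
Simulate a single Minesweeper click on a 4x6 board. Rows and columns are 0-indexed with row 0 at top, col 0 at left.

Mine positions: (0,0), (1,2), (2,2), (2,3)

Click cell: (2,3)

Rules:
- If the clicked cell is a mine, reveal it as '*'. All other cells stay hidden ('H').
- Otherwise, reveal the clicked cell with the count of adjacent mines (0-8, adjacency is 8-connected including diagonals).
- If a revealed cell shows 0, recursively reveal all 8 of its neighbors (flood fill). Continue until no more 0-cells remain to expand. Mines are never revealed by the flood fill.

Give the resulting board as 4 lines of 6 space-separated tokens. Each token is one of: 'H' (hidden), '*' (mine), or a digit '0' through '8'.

H H H H H H
H H H H H H
H H H * H H
H H H H H H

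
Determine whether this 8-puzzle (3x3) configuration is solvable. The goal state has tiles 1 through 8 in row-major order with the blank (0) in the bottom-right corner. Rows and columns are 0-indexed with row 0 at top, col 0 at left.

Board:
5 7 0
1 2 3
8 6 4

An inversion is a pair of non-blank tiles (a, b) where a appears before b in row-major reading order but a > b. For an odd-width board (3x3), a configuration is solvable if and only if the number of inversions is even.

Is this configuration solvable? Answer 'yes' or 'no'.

Inversions (pairs i<j in row-major order where tile[i] > tile[j] > 0): 12
12 is even, so the puzzle is solvable.

Answer: yes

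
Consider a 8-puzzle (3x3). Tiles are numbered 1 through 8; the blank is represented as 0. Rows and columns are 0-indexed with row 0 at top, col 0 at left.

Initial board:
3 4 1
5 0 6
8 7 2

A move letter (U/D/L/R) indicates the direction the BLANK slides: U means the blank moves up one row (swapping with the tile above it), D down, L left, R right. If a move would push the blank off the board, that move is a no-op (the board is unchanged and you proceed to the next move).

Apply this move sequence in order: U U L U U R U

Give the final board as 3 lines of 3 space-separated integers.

After move 1 (U):
3 0 1
5 4 6
8 7 2

After move 2 (U):
3 0 1
5 4 6
8 7 2

After move 3 (L):
0 3 1
5 4 6
8 7 2

After move 4 (U):
0 3 1
5 4 6
8 7 2

After move 5 (U):
0 3 1
5 4 6
8 7 2

After move 6 (R):
3 0 1
5 4 6
8 7 2

After move 7 (U):
3 0 1
5 4 6
8 7 2

Answer: 3 0 1
5 4 6
8 7 2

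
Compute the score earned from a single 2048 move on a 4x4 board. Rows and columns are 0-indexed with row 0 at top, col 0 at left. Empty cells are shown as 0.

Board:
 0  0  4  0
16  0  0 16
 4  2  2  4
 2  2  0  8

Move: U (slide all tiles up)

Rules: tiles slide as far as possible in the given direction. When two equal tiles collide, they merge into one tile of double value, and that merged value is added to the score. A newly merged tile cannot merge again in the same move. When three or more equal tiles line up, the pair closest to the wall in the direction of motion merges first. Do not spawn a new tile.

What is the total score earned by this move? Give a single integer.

Answer: 4

Derivation:
Slide up:
col 0: [0, 16, 4, 2] -> [16, 4, 2, 0]  score +0 (running 0)
col 1: [0, 0, 2, 2] -> [4, 0, 0, 0]  score +4 (running 4)
col 2: [4, 0, 2, 0] -> [4, 2, 0, 0]  score +0 (running 4)
col 3: [0, 16, 4, 8] -> [16, 4, 8, 0]  score +0 (running 4)
Board after move:
16  4  4 16
 4  0  2  4
 2  0  0  8
 0  0  0  0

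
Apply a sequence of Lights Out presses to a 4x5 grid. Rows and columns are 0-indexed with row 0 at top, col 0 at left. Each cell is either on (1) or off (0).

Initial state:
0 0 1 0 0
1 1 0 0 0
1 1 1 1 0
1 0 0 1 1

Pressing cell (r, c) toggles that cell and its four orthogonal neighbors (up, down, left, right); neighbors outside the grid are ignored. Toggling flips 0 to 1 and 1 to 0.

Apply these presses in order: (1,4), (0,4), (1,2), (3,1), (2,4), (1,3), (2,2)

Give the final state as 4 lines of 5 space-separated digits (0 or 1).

After press 1 at (1,4):
0 0 1 0 1
1 1 0 1 1
1 1 1 1 1
1 0 0 1 1

After press 2 at (0,4):
0 0 1 1 0
1 1 0 1 0
1 1 1 1 1
1 0 0 1 1

After press 3 at (1,2):
0 0 0 1 0
1 0 1 0 0
1 1 0 1 1
1 0 0 1 1

After press 4 at (3,1):
0 0 0 1 0
1 0 1 0 0
1 0 0 1 1
0 1 1 1 1

After press 5 at (2,4):
0 0 0 1 0
1 0 1 0 1
1 0 0 0 0
0 1 1 1 0

After press 6 at (1,3):
0 0 0 0 0
1 0 0 1 0
1 0 0 1 0
0 1 1 1 0

After press 7 at (2,2):
0 0 0 0 0
1 0 1 1 0
1 1 1 0 0
0 1 0 1 0

Answer: 0 0 0 0 0
1 0 1 1 0
1 1 1 0 0
0 1 0 1 0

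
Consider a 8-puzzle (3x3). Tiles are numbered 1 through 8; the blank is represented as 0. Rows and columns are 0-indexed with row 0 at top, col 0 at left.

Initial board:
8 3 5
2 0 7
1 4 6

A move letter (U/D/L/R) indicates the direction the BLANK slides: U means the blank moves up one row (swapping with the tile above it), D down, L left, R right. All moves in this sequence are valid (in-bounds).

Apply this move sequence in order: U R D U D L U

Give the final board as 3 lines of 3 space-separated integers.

Answer: 8 0 7
2 5 3
1 4 6

Derivation:
After move 1 (U):
8 0 5
2 3 7
1 4 6

After move 2 (R):
8 5 0
2 3 7
1 4 6

After move 3 (D):
8 5 7
2 3 0
1 4 6

After move 4 (U):
8 5 0
2 3 7
1 4 6

After move 5 (D):
8 5 7
2 3 0
1 4 6

After move 6 (L):
8 5 7
2 0 3
1 4 6

After move 7 (U):
8 0 7
2 5 3
1 4 6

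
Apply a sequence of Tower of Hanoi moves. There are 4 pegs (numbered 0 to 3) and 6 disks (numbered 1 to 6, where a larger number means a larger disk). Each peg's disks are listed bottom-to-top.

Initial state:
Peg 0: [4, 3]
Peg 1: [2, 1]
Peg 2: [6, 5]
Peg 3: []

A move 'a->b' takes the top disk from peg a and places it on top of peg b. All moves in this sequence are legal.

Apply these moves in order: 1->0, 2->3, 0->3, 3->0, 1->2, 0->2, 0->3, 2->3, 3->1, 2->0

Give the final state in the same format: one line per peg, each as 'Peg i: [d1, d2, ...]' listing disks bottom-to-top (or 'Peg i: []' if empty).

After move 1 (1->0):
Peg 0: [4, 3, 1]
Peg 1: [2]
Peg 2: [6, 5]
Peg 3: []

After move 2 (2->3):
Peg 0: [4, 3, 1]
Peg 1: [2]
Peg 2: [6]
Peg 3: [5]

After move 3 (0->3):
Peg 0: [4, 3]
Peg 1: [2]
Peg 2: [6]
Peg 3: [5, 1]

After move 4 (3->0):
Peg 0: [4, 3, 1]
Peg 1: [2]
Peg 2: [6]
Peg 3: [5]

After move 5 (1->2):
Peg 0: [4, 3, 1]
Peg 1: []
Peg 2: [6, 2]
Peg 3: [5]

After move 6 (0->2):
Peg 0: [4, 3]
Peg 1: []
Peg 2: [6, 2, 1]
Peg 3: [5]

After move 7 (0->3):
Peg 0: [4]
Peg 1: []
Peg 2: [6, 2, 1]
Peg 3: [5, 3]

After move 8 (2->3):
Peg 0: [4]
Peg 1: []
Peg 2: [6, 2]
Peg 3: [5, 3, 1]

After move 9 (3->1):
Peg 0: [4]
Peg 1: [1]
Peg 2: [6, 2]
Peg 3: [5, 3]

After move 10 (2->0):
Peg 0: [4, 2]
Peg 1: [1]
Peg 2: [6]
Peg 3: [5, 3]

Answer: Peg 0: [4, 2]
Peg 1: [1]
Peg 2: [6]
Peg 3: [5, 3]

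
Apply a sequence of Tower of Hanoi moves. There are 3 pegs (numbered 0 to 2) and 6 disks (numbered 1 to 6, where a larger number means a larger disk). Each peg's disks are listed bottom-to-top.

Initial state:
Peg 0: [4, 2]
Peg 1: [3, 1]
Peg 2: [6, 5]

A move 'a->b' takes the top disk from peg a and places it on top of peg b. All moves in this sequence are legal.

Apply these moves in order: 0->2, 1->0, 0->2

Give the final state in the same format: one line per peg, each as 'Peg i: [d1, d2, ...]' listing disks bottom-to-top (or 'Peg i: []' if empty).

Answer: Peg 0: [4]
Peg 1: [3]
Peg 2: [6, 5, 2, 1]

Derivation:
After move 1 (0->2):
Peg 0: [4]
Peg 1: [3, 1]
Peg 2: [6, 5, 2]

After move 2 (1->0):
Peg 0: [4, 1]
Peg 1: [3]
Peg 2: [6, 5, 2]

After move 3 (0->2):
Peg 0: [4]
Peg 1: [3]
Peg 2: [6, 5, 2, 1]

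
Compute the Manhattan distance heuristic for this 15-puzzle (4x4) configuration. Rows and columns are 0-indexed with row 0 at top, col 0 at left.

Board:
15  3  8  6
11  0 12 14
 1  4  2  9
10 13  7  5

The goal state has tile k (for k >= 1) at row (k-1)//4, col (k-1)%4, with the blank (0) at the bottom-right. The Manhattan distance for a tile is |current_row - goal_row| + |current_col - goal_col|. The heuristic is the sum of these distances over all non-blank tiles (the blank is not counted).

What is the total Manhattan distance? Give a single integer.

Tile 15: at (0,0), goal (3,2), distance |0-3|+|0-2| = 5
Tile 3: at (0,1), goal (0,2), distance |0-0|+|1-2| = 1
Tile 8: at (0,2), goal (1,3), distance |0-1|+|2-3| = 2
Tile 6: at (0,3), goal (1,1), distance |0-1|+|3-1| = 3
Tile 11: at (1,0), goal (2,2), distance |1-2|+|0-2| = 3
Tile 12: at (1,2), goal (2,3), distance |1-2|+|2-3| = 2
Tile 14: at (1,3), goal (3,1), distance |1-3|+|3-1| = 4
Tile 1: at (2,0), goal (0,0), distance |2-0|+|0-0| = 2
Tile 4: at (2,1), goal (0,3), distance |2-0|+|1-3| = 4
Tile 2: at (2,2), goal (0,1), distance |2-0|+|2-1| = 3
Tile 9: at (2,3), goal (2,0), distance |2-2|+|3-0| = 3
Tile 10: at (3,0), goal (2,1), distance |3-2|+|0-1| = 2
Tile 13: at (3,1), goal (3,0), distance |3-3|+|1-0| = 1
Tile 7: at (3,2), goal (1,2), distance |3-1|+|2-2| = 2
Tile 5: at (3,3), goal (1,0), distance |3-1|+|3-0| = 5
Sum: 5 + 1 + 2 + 3 + 3 + 2 + 4 + 2 + 4 + 3 + 3 + 2 + 1 + 2 + 5 = 42

Answer: 42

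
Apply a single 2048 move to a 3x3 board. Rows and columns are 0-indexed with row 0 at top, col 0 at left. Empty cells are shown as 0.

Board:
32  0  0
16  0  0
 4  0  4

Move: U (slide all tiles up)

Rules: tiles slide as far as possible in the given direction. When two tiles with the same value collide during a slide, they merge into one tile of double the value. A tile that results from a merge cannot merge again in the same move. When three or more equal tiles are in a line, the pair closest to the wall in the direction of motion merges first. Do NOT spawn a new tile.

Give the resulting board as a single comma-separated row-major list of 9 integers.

Slide up:
col 0: [32, 16, 4] -> [32, 16, 4]
col 1: [0, 0, 0] -> [0, 0, 0]
col 2: [0, 0, 4] -> [4, 0, 0]

Answer: 32, 0, 4, 16, 0, 0, 4, 0, 0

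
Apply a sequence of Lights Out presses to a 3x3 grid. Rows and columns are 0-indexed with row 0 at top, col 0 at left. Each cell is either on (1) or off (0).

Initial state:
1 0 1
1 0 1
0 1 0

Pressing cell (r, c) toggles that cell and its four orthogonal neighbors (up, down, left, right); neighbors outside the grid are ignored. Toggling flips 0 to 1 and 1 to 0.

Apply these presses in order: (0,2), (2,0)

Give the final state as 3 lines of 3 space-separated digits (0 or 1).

After press 1 at (0,2):
1 1 0
1 0 0
0 1 0

After press 2 at (2,0):
1 1 0
0 0 0
1 0 0

Answer: 1 1 0
0 0 0
1 0 0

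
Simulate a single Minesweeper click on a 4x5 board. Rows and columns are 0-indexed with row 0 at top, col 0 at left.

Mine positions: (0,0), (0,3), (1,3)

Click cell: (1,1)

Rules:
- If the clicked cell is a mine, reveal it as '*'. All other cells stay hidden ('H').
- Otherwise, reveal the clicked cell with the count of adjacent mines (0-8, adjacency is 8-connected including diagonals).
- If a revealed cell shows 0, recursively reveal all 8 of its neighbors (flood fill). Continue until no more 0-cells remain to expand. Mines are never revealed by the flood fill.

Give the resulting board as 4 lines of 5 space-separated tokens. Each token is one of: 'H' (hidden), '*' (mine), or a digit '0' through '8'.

H H H H H
H 1 H H H
H H H H H
H H H H H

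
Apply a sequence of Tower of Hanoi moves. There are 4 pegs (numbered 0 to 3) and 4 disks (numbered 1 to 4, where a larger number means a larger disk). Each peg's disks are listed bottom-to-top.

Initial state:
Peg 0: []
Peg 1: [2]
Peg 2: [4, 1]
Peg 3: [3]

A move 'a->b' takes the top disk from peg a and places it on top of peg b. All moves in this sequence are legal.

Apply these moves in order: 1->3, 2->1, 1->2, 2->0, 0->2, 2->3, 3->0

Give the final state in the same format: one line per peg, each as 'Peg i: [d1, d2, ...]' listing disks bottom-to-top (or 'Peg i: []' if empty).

Answer: Peg 0: [1]
Peg 1: []
Peg 2: [4]
Peg 3: [3, 2]

Derivation:
After move 1 (1->3):
Peg 0: []
Peg 1: []
Peg 2: [4, 1]
Peg 3: [3, 2]

After move 2 (2->1):
Peg 0: []
Peg 1: [1]
Peg 2: [4]
Peg 3: [3, 2]

After move 3 (1->2):
Peg 0: []
Peg 1: []
Peg 2: [4, 1]
Peg 3: [3, 2]

After move 4 (2->0):
Peg 0: [1]
Peg 1: []
Peg 2: [4]
Peg 3: [3, 2]

After move 5 (0->2):
Peg 0: []
Peg 1: []
Peg 2: [4, 1]
Peg 3: [3, 2]

After move 6 (2->3):
Peg 0: []
Peg 1: []
Peg 2: [4]
Peg 3: [3, 2, 1]

After move 7 (3->0):
Peg 0: [1]
Peg 1: []
Peg 2: [4]
Peg 3: [3, 2]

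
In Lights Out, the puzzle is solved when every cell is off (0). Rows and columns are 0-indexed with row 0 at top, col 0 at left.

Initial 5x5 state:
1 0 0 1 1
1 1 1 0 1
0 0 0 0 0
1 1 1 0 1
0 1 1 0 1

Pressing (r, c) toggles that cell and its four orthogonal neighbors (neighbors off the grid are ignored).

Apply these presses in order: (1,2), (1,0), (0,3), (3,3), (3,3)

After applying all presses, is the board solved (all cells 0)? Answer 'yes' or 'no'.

Answer: no

Derivation:
After press 1 at (1,2):
1 0 1 1 1
1 0 0 1 1
0 0 1 0 0
1 1 1 0 1
0 1 1 0 1

After press 2 at (1,0):
0 0 1 1 1
0 1 0 1 1
1 0 1 0 0
1 1 1 0 1
0 1 1 0 1

After press 3 at (0,3):
0 0 0 0 0
0 1 0 0 1
1 0 1 0 0
1 1 1 0 1
0 1 1 0 1

After press 4 at (3,3):
0 0 0 0 0
0 1 0 0 1
1 0 1 1 0
1 1 0 1 0
0 1 1 1 1

After press 5 at (3,3):
0 0 0 0 0
0 1 0 0 1
1 0 1 0 0
1 1 1 0 1
0 1 1 0 1

Lights still on: 11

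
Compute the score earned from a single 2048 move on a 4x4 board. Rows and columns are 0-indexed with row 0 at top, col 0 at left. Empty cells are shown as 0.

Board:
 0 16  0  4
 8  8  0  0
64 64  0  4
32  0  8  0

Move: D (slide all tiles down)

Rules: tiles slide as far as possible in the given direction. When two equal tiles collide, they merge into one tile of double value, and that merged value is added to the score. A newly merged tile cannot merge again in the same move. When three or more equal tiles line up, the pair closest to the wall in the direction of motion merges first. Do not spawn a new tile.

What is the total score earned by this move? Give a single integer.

Slide down:
col 0: [0, 8, 64, 32] -> [0, 8, 64, 32]  score +0 (running 0)
col 1: [16, 8, 64, 0] -> [0, 16, 8, 64]  score +0 (running 0)
col 2: [0, 0, 0, 8] -> [0, 0, 0, 8]  score +0 (running 0)
col 3: [4, 0, 4, 0] -> [0, 0, 0, 8]  score +8 (running 8)
Board after move:
 0  0  0  0
 8 16  0  0
64  8  0  0
32 64  8  8

Answer: 8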